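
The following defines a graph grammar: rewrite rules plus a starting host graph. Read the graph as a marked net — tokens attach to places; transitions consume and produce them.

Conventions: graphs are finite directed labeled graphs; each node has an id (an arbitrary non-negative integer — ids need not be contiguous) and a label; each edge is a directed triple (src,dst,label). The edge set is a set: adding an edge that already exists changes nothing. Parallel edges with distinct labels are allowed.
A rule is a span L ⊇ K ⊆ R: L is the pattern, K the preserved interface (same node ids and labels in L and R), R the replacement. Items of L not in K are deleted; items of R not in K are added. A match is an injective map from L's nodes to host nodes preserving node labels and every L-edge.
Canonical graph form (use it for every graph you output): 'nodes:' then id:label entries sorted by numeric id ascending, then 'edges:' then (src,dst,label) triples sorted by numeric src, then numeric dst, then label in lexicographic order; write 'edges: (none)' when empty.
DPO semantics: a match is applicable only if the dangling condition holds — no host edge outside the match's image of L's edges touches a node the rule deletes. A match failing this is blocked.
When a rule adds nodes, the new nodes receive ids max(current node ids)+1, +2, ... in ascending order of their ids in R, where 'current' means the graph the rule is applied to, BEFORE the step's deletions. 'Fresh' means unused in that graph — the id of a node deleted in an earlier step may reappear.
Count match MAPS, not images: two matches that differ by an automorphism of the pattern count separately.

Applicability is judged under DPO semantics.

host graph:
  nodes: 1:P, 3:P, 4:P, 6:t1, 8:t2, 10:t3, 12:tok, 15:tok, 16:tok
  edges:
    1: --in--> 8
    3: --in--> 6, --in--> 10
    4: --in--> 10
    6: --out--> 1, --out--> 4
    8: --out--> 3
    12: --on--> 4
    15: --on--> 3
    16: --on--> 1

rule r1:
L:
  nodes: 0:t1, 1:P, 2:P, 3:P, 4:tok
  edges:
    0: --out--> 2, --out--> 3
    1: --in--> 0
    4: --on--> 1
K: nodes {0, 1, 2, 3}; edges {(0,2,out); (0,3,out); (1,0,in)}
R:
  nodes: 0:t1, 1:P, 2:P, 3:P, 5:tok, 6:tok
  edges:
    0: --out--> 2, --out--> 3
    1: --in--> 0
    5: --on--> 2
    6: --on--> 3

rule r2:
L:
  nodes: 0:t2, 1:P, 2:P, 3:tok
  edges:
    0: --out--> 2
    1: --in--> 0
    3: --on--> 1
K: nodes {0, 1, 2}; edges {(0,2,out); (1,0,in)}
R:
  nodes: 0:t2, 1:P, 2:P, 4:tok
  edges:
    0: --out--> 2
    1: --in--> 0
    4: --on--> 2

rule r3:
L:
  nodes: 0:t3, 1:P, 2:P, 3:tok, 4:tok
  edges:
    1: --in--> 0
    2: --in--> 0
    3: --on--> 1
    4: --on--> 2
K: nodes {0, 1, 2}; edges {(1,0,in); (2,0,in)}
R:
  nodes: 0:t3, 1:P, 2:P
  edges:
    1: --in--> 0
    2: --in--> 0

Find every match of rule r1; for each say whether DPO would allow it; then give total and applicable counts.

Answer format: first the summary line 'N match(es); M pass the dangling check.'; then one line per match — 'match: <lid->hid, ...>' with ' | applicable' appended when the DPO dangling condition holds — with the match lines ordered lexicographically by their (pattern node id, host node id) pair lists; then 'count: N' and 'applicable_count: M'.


2 match(es); 2 pass the dangling check.
match: 0->6, 1->3, 2->1, 3->4, 4->15 | applicable
match: 0->6, 1->3, 2->4, 3->1, 4->15 | applicable
count: 2
applicable_count: 2


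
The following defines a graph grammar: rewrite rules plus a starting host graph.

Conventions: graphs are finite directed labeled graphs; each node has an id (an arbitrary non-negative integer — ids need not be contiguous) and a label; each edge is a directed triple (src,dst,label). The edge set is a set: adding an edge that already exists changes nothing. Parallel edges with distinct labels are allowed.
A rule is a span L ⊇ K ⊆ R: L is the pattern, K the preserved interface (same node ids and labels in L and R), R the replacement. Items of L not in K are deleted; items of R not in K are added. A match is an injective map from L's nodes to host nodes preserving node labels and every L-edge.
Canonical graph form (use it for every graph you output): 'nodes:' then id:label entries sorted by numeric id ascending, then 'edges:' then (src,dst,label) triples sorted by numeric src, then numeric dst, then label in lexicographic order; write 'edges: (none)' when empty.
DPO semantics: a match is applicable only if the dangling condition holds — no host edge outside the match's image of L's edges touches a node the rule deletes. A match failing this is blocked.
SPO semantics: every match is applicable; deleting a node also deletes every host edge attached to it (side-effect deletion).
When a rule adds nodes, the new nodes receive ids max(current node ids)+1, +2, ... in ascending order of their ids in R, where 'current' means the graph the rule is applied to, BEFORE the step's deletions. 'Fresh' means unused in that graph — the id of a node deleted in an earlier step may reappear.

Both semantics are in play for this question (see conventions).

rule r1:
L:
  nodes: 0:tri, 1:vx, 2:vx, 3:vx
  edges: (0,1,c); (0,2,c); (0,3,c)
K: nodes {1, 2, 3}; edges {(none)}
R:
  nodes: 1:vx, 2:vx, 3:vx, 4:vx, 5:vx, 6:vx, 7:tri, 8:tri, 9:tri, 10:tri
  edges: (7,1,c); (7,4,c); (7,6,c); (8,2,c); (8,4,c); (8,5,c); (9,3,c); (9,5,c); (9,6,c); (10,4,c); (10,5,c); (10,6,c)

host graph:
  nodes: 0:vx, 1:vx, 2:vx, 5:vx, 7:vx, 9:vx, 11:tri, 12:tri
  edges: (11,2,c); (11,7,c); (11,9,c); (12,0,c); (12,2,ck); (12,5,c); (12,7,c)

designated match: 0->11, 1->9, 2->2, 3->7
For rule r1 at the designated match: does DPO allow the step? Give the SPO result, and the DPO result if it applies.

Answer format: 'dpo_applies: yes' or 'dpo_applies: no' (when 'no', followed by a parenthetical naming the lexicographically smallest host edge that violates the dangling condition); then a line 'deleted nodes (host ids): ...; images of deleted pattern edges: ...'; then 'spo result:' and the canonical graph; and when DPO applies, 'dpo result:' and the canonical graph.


dpo_applies: yes
deleted nodes (host ids): 11; images of deleted pattern edges: (11,2,c); (11,7,c); (11,9,c)
spo result:
nodes: 0:vx, 1:vx, 2:vx, 5:vx, 7:vx, 9:vx, 12:tri, 13:vx, 14:vx, 15:vx, 16:tri, 17:tri, 18:tri, 19:tri
edges: (12,0,c); (12,2,ck); (12,5,c); (12,7,c); (16,9,c); (16,13,c); (16,15,c); (17,2,c); (17,13,c); (17,14,c); (18,7,c); (18,14,c); (18,15,c); (19,13,c); (19,14,c); (19,15,c)
dpo result:
nodes: 0:vx, 1:vx, 2:vx, 5:vx, 7:vx, 9:vx, 12:tri, 13:vx, 14:vx, 15:vx, 16:tri, 17:tri, 18:tri, 19:tri
edges: (12,0,c); (12,2,ck); (12,5,c); (12,7,c); (16,9,c); (16,13,c); (16,15,c); (17,2,c); (17,13,c); (17,14,c); (18,7,c); (18,14,c); (18,15,c); (19,13,c); (19,14,c); (19,15,c)


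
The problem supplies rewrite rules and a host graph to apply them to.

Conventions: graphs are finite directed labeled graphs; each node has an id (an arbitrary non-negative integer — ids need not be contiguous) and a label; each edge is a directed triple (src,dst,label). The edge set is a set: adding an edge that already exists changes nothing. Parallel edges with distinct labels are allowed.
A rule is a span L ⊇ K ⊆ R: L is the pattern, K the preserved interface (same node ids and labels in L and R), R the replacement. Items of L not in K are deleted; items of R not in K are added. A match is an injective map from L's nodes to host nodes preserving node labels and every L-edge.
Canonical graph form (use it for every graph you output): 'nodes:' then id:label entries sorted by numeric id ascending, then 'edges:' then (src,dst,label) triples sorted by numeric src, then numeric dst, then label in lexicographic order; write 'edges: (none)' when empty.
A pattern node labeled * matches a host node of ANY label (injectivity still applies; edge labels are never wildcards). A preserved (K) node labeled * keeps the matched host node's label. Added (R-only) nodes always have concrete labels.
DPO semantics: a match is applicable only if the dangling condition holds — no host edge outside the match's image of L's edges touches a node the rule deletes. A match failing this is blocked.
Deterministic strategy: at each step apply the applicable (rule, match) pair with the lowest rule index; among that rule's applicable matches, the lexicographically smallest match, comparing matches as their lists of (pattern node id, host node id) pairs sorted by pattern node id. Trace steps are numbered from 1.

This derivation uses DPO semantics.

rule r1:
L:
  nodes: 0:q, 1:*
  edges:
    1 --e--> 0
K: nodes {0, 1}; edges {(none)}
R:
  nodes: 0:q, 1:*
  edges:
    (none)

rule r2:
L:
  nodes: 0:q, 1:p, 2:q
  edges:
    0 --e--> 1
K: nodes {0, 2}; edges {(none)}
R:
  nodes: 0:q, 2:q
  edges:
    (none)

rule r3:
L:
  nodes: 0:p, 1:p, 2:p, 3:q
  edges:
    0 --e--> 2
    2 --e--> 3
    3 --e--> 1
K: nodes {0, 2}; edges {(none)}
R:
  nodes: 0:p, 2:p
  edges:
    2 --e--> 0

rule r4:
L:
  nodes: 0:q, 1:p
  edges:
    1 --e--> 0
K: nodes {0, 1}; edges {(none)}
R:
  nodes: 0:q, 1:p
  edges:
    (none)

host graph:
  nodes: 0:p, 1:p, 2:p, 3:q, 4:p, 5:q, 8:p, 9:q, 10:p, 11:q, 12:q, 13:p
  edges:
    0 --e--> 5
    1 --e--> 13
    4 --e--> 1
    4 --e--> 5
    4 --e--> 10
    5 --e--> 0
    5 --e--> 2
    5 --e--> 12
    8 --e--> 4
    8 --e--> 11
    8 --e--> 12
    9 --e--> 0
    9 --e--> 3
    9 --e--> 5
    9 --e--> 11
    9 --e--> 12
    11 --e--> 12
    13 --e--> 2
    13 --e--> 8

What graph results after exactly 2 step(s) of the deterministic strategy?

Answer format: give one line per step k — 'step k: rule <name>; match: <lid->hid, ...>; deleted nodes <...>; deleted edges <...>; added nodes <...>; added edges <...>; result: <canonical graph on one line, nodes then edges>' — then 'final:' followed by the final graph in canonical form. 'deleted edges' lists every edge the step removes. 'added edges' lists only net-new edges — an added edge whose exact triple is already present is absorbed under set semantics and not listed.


step 1: rule r1; match: 0->3, 1->9; deleted nodes (none); deleted edges (9,3,e); added nodes (none); added edges (none); result: nodes: 0:p, 1:p, 2:p, 3:q, 4:p, 5:q, 8:p, 9:q, 10:p, 11:q, 12:q, 13:p edges: (0,5,e); (1,13,e); (4,1,e); (4,5,e); (4,10,e); (5,0,e); (5,2,e); (5,12,e); (8,4,e); (8,11,e); (8,12,e); (9,0,e); (9,5,e); (9,11,e); (9,12,e); (11,12,e); (13,2,e); (13,8,e)
step 2: rule r1; match: 0->5, 1->0; deleted nodes (none); deleted edges (0,5,e); added nodes (none); added edges (none); result: nodes: 0:p, 1:p, 2:p, 3:q, 4:p, 5:q, 8:p, 9:q, 10:p, 11:q, 12:q, 13:p edges: (1,13,e); (4,1,e); (4,5,e); (4,10,e); (5,0,e); (5,2,e); (5,12,e); (8,4,e); (8,11,e); (8,12,e); (9,0,e); (9,5,e); (9,11,e); (9,12,e); (11,12,e); (13,2,e); (13,8,e)
final:
nodes: 0:p, 1:p, 2:p, 3:q, 4:p, 5:q, 8:p, 9:q, 10:p, 11:q, 12:q, 13:p
edges: (1,13,e); (4,1,e); (4,5,e); (4,10,e); (5,0,e); (5,2,e); (5,12,e); (8,4,e); (8,11,e); (8,12,e); (9,0,e); (9,5,e); (9,11,e); (9,12,e); (11,12,e); (13,2,e); (13,8,e)


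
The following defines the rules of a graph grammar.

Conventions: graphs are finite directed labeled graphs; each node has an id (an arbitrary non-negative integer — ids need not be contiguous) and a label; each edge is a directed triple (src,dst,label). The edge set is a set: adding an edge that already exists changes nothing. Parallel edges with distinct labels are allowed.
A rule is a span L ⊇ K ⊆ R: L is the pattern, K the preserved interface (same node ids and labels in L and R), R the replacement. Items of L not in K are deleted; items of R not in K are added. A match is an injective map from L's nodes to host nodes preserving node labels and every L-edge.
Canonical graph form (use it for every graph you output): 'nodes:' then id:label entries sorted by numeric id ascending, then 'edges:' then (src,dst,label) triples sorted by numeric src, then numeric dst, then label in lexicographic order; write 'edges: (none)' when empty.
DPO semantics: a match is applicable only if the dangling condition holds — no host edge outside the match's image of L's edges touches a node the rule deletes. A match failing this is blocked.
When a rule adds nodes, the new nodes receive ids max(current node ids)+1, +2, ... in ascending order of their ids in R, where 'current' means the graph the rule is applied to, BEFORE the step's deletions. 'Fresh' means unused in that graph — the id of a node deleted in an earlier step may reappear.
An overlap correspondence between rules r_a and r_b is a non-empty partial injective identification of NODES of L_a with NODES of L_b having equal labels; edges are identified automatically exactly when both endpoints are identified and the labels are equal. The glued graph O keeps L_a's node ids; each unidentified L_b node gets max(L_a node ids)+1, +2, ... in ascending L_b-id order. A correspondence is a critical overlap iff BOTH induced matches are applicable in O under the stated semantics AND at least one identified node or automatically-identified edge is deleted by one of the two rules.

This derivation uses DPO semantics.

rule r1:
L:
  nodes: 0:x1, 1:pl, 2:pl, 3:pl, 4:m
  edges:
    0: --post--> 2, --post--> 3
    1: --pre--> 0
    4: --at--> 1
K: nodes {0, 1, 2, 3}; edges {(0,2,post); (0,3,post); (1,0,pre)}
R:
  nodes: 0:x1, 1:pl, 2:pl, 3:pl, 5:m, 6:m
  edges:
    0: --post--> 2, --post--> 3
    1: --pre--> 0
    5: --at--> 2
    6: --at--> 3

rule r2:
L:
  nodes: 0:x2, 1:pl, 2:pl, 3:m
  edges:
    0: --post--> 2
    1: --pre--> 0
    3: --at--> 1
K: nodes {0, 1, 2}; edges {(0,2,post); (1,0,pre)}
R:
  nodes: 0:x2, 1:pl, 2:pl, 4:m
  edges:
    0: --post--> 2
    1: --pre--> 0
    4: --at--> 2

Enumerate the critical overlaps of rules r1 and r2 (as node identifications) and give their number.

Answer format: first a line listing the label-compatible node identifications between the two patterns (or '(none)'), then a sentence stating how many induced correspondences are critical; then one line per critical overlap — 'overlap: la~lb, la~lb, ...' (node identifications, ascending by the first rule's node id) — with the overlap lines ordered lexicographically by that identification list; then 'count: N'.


label-compatible node identifications between L(r1) and L(r2): 1~1, 1~2, 2~1, 2~2, 3~1, 3~2, 4~3
3 of the induced correspondences are critical overlaps of r1 and r2.
overlap: 1~1, 2~2, 4~3
overlap: 1~1, 3~2, 4~3
overlap: 1~1, 4~3
count: 3


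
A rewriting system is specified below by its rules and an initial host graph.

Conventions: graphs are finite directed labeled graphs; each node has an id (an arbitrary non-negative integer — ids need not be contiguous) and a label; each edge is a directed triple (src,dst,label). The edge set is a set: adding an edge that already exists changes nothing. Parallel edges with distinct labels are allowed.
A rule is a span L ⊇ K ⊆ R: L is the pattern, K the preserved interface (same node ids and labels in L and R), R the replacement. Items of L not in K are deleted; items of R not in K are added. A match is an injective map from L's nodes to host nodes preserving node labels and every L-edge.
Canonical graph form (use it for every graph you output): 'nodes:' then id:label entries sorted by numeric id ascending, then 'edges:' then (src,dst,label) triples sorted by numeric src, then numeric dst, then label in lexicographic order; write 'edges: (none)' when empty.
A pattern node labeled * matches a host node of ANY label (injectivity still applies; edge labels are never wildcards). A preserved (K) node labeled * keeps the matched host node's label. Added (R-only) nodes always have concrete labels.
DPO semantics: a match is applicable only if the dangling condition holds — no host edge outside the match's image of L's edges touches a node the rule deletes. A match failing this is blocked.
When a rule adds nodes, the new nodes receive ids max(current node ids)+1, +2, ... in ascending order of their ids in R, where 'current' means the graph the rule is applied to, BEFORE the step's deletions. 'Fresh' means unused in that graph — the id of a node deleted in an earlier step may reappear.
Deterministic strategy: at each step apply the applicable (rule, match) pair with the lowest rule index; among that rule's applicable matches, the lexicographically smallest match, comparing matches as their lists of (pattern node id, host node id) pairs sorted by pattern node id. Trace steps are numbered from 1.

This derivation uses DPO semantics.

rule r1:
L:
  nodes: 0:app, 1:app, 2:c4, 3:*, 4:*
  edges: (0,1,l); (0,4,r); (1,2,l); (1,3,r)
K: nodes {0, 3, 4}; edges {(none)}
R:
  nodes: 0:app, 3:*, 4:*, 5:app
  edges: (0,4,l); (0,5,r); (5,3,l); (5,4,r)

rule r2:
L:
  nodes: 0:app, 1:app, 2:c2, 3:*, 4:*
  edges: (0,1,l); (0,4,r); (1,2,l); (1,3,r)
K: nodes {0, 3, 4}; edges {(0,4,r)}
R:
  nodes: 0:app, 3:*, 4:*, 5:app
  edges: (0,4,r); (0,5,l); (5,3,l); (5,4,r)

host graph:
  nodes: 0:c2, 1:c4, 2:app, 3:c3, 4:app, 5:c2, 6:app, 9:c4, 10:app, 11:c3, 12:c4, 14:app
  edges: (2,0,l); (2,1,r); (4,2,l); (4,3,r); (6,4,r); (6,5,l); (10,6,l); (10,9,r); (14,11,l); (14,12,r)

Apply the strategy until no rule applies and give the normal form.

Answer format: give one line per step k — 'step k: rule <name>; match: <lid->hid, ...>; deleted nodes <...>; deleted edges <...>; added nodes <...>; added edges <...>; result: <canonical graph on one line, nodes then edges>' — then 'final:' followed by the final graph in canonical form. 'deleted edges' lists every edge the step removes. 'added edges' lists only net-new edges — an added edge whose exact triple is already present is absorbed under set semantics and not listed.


step 1: rule r2; match: 0->4, 1->2, 2->0, 3->1, 4->3; deleted nodes 0, 2; deleted edges (2,0,l); (2,1,r); (4,2,l); added nodes 15; added edges (4,15,l); (15,1,l); (15,3,r); result: nodes: 1:c4, 3:c3, 4:app, 5:c2, 6:app, 9:c4, 10:app, 11:c3, 12:c4, 14:app, 15:app edges: (4,3,r); (4,15,l); (6,4,r); (6,5,l); (10,6,l); (10,9,r); (14,11,l); (14,12,r); (15,1,l); (15,3,r)
step 2: rule r2; match: 0->10, 1->6, 2->5, 3->4, 4->9; deleted nodes 5, 6; deleted edges (6,4,r); (6,5,l); (10,6,l); added nodes 16; added edges (10,16,l); (16,4,l); (16,9,r); result: nodes: 1:c4, 3:c3, 4:app, 9:c4, 10:app, 11:c3, 12:c4, 14:app, 15:app, 16:app edges: (4,3,r); (4,15,l); (10,9,r); (10,16,l); (14,11,l); (14,12,r); (15,1,l); (15,3,r); (16,4,l); (16,9,r)
final:
nodes: 1:c4, 3:c3, 4:app, 9:c4, 10:app, 11:c3, 12:c4, 14:app, 15:app, 16:app
edges: (4,3,r); (4,15,l); (10,9,r); (10,16,l); (14,11,l); (14,12,r); (15,1,l); (15,3,r); (16,4,l); (16,9,r)


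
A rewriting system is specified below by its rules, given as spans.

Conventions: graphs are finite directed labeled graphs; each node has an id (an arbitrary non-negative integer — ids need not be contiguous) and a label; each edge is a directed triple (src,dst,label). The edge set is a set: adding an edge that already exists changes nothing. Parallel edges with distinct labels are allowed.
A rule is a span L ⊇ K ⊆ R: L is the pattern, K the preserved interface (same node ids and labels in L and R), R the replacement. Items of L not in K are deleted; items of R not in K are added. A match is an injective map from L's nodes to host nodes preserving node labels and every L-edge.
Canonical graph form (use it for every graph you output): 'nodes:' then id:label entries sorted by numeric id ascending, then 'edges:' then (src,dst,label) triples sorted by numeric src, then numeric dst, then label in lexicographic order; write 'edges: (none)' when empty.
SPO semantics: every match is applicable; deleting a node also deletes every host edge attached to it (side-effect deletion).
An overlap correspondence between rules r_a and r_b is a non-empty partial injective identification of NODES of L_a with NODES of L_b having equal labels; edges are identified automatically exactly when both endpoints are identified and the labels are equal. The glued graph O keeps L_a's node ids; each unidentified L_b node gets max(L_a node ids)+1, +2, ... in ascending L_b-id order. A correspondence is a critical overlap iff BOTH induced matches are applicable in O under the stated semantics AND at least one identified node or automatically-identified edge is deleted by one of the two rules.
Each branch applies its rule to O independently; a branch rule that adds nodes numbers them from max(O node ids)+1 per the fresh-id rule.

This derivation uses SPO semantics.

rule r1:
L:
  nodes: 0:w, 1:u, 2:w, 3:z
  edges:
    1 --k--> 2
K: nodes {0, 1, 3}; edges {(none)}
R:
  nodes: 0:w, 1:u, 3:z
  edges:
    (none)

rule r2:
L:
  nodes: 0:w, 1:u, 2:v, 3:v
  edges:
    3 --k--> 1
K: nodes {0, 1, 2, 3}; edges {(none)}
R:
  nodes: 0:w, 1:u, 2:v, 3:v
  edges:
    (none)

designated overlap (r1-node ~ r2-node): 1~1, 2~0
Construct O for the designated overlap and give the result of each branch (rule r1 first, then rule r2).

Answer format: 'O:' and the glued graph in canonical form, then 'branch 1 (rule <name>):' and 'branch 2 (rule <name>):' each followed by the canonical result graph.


O:
nodes: 0:w, 1:u, 2:w, 3:z, 4:v, 5:v
edges: (1,2,k); (5,1,k)
branch 1 (rule r1):
nodes: 0:w, 1:u, 3:z, 4:v, 5:v
edges: (5,1,k)
branch 2 (rule r2):
nodes: 0:w, 1:u, 2:w, 3:z, 4:v, 5:v
edges: (1,2,k)


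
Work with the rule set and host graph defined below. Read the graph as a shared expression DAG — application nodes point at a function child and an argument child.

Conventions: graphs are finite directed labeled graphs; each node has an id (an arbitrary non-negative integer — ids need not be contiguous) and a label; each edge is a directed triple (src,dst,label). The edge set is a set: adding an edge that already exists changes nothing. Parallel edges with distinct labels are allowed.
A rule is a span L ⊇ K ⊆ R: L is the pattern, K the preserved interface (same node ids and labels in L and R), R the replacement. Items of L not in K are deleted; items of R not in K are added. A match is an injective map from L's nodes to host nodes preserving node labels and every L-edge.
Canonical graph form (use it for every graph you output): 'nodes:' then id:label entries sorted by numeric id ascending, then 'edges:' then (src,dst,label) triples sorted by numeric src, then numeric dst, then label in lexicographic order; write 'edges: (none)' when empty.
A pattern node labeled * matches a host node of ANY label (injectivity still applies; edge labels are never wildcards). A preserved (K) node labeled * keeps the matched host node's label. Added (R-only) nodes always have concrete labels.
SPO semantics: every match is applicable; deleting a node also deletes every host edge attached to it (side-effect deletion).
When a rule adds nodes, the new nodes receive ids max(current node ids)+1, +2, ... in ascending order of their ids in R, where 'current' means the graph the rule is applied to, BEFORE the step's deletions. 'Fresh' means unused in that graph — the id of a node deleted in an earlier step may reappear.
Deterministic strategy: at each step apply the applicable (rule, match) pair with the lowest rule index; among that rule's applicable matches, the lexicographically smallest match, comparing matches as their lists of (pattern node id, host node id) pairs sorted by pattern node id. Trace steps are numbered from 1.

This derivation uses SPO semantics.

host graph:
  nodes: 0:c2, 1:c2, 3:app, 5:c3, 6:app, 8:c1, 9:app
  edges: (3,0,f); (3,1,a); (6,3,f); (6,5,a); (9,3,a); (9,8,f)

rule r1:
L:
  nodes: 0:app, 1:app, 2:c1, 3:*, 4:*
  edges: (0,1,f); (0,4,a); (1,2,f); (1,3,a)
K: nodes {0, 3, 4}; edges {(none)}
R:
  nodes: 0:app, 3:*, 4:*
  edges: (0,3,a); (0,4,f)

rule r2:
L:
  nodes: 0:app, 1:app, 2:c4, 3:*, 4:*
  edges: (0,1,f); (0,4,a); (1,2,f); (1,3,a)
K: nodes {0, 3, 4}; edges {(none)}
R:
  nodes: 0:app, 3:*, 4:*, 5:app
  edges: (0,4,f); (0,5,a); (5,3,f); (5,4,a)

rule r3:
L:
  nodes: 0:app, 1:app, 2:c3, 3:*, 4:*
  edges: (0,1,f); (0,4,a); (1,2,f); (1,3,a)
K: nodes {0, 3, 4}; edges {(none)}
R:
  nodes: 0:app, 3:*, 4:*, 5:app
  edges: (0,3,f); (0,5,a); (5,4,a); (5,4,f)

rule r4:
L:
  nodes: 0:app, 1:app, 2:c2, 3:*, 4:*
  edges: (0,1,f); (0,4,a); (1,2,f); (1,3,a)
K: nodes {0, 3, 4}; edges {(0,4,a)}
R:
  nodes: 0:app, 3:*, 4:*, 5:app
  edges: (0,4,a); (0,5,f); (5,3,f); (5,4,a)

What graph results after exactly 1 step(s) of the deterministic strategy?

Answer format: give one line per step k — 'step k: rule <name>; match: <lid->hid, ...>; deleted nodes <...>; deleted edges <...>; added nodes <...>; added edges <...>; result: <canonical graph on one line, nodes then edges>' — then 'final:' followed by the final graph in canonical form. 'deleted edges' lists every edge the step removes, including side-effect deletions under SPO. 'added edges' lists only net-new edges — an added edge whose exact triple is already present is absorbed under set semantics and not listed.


step 1: rule r4; match: 0->6, 1->3, 2->0, 3->1, 4->5; deleted nodes 0, 3; deleted edges (3,0,f); (3,1,a); (6,3,f); (9,3,a); added nodes 10; added edges (6,10,f); (10,1,f); (10,5,a); result: nodes: 1:c2, 5:c3, 6:app, 8:c1, 9:app, 10:app edges: (6,5,a); (6,10,f); (9,8,f); (10,1,f); (10,5,a)
final:
nodes: 1:c2, 5:c3, 6:app, 8:c1, 9:app, 10:app
edges: (6,5,a); (6,10,f); (9,8,f); (10,1,f); (10,5,a)


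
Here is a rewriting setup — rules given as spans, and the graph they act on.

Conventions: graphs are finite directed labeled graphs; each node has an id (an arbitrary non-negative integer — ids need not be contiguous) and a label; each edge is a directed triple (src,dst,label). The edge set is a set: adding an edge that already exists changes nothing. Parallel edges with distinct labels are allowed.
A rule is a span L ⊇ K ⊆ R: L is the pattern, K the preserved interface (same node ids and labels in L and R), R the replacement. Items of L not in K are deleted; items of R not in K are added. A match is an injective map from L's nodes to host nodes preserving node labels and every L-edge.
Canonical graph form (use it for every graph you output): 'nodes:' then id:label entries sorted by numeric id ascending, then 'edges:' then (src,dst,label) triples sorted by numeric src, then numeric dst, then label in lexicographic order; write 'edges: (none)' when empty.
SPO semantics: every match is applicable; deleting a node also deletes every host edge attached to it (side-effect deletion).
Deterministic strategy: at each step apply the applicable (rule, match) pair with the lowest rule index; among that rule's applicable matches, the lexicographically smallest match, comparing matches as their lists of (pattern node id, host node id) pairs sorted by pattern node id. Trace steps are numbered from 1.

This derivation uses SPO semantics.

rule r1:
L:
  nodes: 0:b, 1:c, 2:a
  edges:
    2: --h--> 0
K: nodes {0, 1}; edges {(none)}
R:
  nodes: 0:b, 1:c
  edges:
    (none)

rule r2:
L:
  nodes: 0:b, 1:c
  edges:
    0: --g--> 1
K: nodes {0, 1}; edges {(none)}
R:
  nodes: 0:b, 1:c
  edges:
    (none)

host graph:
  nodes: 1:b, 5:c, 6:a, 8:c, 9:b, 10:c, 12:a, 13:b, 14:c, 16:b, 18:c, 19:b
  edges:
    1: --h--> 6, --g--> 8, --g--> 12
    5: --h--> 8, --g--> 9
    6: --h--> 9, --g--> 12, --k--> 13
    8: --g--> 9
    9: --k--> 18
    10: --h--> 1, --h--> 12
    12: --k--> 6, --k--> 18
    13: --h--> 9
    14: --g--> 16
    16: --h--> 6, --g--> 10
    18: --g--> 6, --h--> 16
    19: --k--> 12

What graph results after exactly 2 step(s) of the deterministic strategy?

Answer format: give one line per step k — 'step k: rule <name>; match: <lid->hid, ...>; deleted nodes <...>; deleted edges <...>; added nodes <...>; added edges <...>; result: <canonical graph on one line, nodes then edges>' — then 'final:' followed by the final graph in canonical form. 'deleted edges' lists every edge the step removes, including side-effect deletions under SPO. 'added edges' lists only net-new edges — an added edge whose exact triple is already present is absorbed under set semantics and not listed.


step 1: rule r1; match: 0->9, 1->5, 2->6; deleted nodes 6; deleted edges (1,6,h); (6,9,h); (6,12,g); (6,13,k); (12,6,k); (16,6,h); (18,6,g); added nodes (none); added edges (none); result: nodes: 1:b, 5:c, 8:c, 9:b, 10:c, 12:a, 13:b, 14:c, 16:b, 18:c, 19:b edges: (1,8,g); (1,12,g); (5,8,h); (5,9,g); (8,9,g); (9,18,k); (10,1,h); (10,12,h); (12,18,k); (13,9,h); (14,16,g); (16,10,g); (18,16,h); (19,12,k)
step 2: rule r2; match: 0->1, 1->8; deleted nodes (none); deleted edges (1,8,g); added nodes (none); added edges (none); result: nodes: 1:b, 5:c, 8:c, 9:b, 10:c, 12:a, 13:b, 14:c, 16:b, 18:c, 19:b edges: (1,12,g); (5,8,h); (5,9,g); (8,9,g); (9,18,k); (10,1,h); (10,12,h); (12,18,k); (13,9,h); (14,16,g); (16,10,g); (18,16,h); (19,12,k)
final:
nodes: 1:b, 5:c, 8:c, 9:b, 10:c, 12:a, 13:b, 14:c, 16:b, 18:c, 19:b
edges: (1,12,g); (5,8,h); (5,9,g); (8,9,g); (9,18,k); (10,1,h); (10,12,h); (12,18,k); (13,9,h); (14,16,g); (16,10,g); (18,16,h); (19,12,k)


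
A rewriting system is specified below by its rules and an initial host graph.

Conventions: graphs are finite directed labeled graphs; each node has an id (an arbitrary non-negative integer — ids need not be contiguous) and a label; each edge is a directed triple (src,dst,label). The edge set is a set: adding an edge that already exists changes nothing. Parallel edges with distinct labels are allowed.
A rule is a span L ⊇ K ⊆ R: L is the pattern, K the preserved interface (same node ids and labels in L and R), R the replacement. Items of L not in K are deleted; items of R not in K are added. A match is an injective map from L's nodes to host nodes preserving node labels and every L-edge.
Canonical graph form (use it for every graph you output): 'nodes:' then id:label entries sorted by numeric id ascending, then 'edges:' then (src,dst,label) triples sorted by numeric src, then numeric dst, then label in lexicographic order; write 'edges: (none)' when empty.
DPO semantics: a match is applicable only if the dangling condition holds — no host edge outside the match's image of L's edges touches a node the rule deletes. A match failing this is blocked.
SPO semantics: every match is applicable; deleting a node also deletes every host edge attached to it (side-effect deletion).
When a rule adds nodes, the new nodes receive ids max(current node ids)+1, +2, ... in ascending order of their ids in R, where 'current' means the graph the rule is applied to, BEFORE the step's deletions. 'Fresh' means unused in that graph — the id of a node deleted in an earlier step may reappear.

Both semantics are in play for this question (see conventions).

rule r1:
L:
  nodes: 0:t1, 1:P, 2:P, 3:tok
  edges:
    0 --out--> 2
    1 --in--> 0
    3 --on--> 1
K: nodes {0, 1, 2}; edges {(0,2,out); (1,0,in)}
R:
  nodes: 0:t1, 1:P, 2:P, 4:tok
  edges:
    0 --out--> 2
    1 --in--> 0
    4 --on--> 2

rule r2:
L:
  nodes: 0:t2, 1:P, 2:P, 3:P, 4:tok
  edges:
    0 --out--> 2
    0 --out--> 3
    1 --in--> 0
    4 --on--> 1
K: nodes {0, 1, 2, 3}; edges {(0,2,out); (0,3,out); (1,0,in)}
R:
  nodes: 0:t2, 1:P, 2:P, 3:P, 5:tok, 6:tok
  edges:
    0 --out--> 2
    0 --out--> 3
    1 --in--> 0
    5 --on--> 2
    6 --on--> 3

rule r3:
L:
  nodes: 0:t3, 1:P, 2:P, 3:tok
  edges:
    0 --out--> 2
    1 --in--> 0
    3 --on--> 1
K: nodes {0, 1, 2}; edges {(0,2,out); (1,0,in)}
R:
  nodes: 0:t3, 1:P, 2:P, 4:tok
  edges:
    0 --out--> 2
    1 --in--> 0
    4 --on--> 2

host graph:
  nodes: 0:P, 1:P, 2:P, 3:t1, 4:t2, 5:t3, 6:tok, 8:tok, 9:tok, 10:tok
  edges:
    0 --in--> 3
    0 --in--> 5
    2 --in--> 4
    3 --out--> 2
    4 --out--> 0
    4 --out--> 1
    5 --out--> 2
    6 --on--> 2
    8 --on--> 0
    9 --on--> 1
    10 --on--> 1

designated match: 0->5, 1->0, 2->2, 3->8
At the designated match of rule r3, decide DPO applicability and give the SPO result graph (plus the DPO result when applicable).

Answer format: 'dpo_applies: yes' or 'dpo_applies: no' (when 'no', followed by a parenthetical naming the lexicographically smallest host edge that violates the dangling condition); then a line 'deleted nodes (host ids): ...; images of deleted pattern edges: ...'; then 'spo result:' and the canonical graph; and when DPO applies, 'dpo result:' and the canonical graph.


dpo_applies: yes
deleted nodes (host ids): 8; images of deleted pattern edges: (8,0,on)
spo result:
nodes: 0:P, 1:P, 2:P, 3:t1, 4:t2, 5:t3, 6:tok, 9:tok, 10:tok, 11:tok
edges: (0,3,in); (0,5,in); (2,4,in); (3,2,out); (4,0,out); (4,1,out); (5,2,out); (6,2,on); (9,1,on); (10,1,on); (11,2,on)
dpo result:
nodes: 0:P, 1:P, 2:P, 3:t1, 4:t2, 5:t3, 6:tok, 9:tok, 10:tok, 11:tok
edges: (0,3,in); (0,5,in); (2,4,in); (3,2,out); (4,0,out); (4,1,out); (5,2,out); (6,2,on); (9,1,on); (10,1,on); (11,2,on)


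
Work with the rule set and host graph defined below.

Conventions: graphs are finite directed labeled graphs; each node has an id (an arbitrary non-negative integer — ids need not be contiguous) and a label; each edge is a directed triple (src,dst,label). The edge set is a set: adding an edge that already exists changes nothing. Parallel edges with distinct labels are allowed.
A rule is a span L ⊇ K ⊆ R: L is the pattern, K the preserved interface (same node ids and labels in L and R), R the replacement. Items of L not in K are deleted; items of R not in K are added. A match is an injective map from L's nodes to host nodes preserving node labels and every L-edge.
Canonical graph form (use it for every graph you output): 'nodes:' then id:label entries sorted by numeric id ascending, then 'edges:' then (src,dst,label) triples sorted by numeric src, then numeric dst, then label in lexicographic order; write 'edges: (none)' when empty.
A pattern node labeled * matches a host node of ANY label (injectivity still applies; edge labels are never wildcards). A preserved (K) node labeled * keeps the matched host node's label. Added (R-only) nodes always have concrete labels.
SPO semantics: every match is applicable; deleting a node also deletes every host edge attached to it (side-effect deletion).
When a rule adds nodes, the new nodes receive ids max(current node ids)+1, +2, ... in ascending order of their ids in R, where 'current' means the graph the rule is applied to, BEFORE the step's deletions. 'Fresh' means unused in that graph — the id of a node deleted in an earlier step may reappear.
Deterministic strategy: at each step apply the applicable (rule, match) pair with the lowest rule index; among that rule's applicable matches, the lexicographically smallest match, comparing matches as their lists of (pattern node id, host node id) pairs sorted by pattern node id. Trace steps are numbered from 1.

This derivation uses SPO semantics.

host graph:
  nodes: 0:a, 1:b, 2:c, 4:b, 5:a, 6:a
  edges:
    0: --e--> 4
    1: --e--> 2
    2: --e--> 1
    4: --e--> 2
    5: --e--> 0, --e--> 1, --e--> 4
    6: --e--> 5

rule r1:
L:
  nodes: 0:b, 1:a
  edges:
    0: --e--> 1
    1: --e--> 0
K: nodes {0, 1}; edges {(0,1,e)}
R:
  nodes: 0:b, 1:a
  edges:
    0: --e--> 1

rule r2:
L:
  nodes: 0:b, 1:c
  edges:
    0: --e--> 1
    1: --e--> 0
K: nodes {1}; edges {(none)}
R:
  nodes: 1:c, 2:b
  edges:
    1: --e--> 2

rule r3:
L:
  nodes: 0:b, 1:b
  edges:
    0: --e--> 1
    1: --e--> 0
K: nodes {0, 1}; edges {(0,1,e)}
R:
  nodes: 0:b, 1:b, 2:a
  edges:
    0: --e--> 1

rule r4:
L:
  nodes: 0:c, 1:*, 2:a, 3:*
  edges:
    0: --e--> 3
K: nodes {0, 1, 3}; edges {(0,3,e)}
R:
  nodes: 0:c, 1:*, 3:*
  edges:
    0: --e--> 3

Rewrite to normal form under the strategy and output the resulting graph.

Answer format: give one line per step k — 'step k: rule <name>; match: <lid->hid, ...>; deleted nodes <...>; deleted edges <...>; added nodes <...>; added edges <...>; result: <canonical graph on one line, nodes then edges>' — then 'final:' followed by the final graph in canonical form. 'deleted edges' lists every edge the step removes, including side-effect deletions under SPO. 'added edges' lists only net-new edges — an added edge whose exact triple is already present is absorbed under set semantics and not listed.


step 1: rule r2; match: 0->1, 1->2; deleted nodes 1; deleted edges (1,2,e); (2,1,e); (5,1,e); added nodes 7; added edges (2,7,e); result: nodes: 0:a, 2:c, 4:b, 5:a, 6:a, 7:b edges: (0,4,e); (2,7,e); (4,2,e); (5,0,e); (5,4,e); (6,5,e)
step 2: rule r4; match: 0->2, 1->0, 2->5, 3->7; deleted nodes 5; deleted edges (5,0,e); (5,4,e); (6,5,e); added nodes (none); added edges (none); result: nodes: 0:a, 2:c, 4:b, 6:a, 7:b edges: (0,4,e); (2,7,e); (4,2,e)
step 3: rule r4; match: 0->2, 1->0, 2->6, 3->7; deleted nodes 6; deleted edges (none); added nodes (none); added edges (none); result: nodes: 0:a, 2:c, 4:b, 7:b edges: (0,4,e); (2,7,e); (4,2,e)
step 4: rule r4; match: 0->2, 1->4, 2->0, 3->7; deleted nodes 0; deleted edges (0,4,e); added nodes (none); added edges (none); result: nodes: 2:c, 4:b, 7:b edges: (2,7,e); (4,2,e)
final:
nodes: 2:c, 4:b, 7:b
edges: (2,7,e); (4,2,e)


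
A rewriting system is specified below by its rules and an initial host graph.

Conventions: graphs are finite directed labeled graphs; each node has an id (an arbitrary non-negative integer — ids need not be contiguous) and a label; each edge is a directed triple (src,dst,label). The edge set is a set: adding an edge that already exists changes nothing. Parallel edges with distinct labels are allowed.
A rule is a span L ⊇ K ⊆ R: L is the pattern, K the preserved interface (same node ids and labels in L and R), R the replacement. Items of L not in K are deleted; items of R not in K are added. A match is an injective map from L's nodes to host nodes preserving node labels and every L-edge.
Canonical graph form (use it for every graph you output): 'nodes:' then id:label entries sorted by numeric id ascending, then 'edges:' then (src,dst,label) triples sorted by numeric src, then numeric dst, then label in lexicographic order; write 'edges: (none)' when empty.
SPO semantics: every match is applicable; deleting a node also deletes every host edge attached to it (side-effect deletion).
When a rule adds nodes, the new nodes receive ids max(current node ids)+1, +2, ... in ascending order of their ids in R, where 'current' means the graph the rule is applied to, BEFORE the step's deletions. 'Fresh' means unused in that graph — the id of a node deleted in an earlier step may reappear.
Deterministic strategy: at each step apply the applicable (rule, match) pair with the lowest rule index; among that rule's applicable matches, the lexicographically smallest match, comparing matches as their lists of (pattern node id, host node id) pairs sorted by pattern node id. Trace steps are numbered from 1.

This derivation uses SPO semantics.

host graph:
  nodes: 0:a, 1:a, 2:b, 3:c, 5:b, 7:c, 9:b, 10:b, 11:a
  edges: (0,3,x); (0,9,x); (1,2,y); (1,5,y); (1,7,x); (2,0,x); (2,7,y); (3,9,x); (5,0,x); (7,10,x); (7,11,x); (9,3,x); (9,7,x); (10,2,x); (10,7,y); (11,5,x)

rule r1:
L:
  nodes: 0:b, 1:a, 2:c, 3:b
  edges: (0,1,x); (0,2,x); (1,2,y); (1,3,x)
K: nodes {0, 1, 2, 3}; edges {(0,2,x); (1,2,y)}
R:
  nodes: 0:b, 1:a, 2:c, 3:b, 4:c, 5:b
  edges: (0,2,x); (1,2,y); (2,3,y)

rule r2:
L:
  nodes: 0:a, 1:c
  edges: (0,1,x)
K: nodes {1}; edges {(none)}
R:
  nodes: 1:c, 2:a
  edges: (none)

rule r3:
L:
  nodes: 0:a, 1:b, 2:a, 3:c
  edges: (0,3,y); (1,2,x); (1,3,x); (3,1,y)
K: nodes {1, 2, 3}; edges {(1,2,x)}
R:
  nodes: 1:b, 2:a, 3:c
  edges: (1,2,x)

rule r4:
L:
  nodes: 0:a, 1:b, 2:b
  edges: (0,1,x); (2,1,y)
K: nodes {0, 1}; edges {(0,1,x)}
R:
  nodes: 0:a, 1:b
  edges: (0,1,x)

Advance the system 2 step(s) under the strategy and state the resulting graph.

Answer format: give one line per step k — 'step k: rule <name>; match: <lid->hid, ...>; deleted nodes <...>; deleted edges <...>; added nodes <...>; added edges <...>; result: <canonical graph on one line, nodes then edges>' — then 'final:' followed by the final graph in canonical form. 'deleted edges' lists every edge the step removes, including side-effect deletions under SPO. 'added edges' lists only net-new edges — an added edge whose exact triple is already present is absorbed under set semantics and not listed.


step 1: rule r2; match: 0->0, 1->3; deleted nodes 0; deleted edges (0,3,x); (0,9,x); (2,0,x); (5,0,x); added nodes 12; added edges (none); result: nodes: 1:a, 2:b, 3:c, 5:b, 7:c, 9:b, 10:b, 11:a, 12:a edges: (1,2,y); (1,5,y); (1,7,x); (2,7,y); (3,9,x); (7,10,x); (7,11,x); (9,3,x); (9,7,x); (10,2,x); (10,7,y); (11,5,x)
step 2: rule r2; match: 0->1, 1->7; deleted nodes 1; deleted edges (1,2,y); (1,5,y); (1,7,x); added nodes 13; added edges (none); result: nodes: 2:b, 3:c, 5:b, 7:c, 9:b, 10:b, 11:a, 12:a, 13:a edges: (2,7,y); (3,9,x); (7,10,x); (7,11,x); (9,3,x); (9,7,x); (10,2,x); (10,7,y); (11,5,x)
final:
nodes: 2:b, 3:c, 5:b, 7:c, 9:b, 10:b, 11:a, 12:a, 13:a
edges: (2,7,y); (3,9,x); (7,10,x); (7,11,x); (9,3,x); (9,7,x); (10,2,x); (10,7,y); (11,5,x)
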